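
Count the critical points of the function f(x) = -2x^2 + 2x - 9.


Find where f'(x) = 0:
f'(x) = -4x + 2
Set f'(x) = 0:
-4x + 2 = 0
x = -2 / (-4) = 1/2
This is a linear equation in x, so there is exactly one solution.
Number of critical points: 1

1


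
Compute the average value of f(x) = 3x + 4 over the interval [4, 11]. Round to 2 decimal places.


Average value = 1/(b-a) * integral from a to b of f(x) dx
First compute the integral of 3x + 4:
F(x) = (3/2)x^2 + 4x
F(11) = 3/2 * 121 + 4 * 11 = 451/2
F(4) = 3/2 * 16 + 4 * 4 = 40
Integral = 451/2 - 40 = 371/2
Average = (371/2) / (11 - 4) = (371/2) / 7
= 53/2 = 26.50

26.50


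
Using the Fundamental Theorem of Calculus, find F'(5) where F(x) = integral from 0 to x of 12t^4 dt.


By the Fundamental Theorem of Calculus (Part 1):
If F(x) = integral from 0 to x of f(t) dt, then F'(x) = f(x)
Here f(t) = 12t^4
So F'(x) = 12x^4
Evaluate at x = 5:
F'(5) = 12 * 5^4
= 12 * 625
= 7500

7500


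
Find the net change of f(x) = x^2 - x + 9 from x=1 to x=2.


Net change = f(b) - f(a)
f(x) = x^2 - x + 9
Compute f(2):
f(2) = 1 * 2^2 - 1 * 2 + 9
= 4 - 2 + 9
= 11
Compute f(1):
f(1) = 1 * 1^2 - 1 * 1 + 9
= 1 - 1 + 9
= 9
Net change = 11 - 9 = 2

2


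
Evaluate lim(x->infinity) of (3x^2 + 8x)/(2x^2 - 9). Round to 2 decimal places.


For limits at infinity with equal-degree polynomials,
we compare leading coefficients.
Numerator leading term: 3x^2
Denominator leading term: 2x^2
Divide both by x^2:
lim = (3 + 8/x) / (2 - 9/x^2)
As x -> infinity, the 1/x and 1/x^2 terms vanish:
= 3/2 = 1.50

1.50


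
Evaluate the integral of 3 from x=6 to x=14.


The integral of a constant k over [a, b] equals k * (b - a).
integral from 6 to 14 of 3 dx
= 3 * (14 - 6)
= 3 * 8
= 24

24


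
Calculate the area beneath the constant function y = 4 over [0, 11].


The area under a constant function y = 4 is a rectangle.
Width = 11 - 0 = 11
Height = 4
Area = width * height
= 11 * 4
= 44

44


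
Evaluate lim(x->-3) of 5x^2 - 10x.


Since polynomials are continuous, we use direct substitution.
lim(x->-3) of 5x^2 - 10x
= 5 * (-3)^2 - 10 * (-3) + 0
= 45 + 30 + 0
= 75

75


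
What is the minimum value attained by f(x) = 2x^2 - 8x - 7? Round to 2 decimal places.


For a quadratic f(x) = ax^2 + bx + c with a > 0, the minimum is at the vertex.
Vertex x-coordinate: x = -b/(2a)
x = -(-8) / (2 * 2)
x = 8/4 = 2
Substitute back to find the minimum value:
f(2) = 2 * 2^2 - 8 * 2 - 7
= 8 - 16 - 7
= -15 = -15.00

-15.00


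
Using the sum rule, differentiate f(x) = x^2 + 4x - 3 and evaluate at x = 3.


Differentiate term by term using power and sum rules:
f(x) = x^2 + 4x - 3
f'(x) = 2x + 4
Substitute x = 3:
f'(3) = 2 * 3 + 4
= 6 + 4
= 10

10


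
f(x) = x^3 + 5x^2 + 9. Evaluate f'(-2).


Differentiate f(x) = x^3 + 5x^2 + 9 term by term:
f'(x) = 3x^2 + 10x
Substitute x = -2:
f'(-2) = 3 * (-2)^2 + 10 * (-2) + 0
= 12 - 20 + 0
= -8

-8


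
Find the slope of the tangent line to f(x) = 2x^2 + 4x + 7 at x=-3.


The slope of the tangent line equals f'(x) at the point.
f(x) = 2x^2 + 4x + 7
f'(x) = 4x + 4
At x = -3:
f'(-3) = 4 * (-3) + 4
= -12 + 4
= -8

-8


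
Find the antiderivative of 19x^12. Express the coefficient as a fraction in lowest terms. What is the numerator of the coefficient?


Apply the power rule for integration:
integral of ax^n dx = a/(n+1) * x^(n+1) + C
integral of 19x^12 dx
= 19/13 * x^13 + C
The coefficient in lowest terms is 19/13, and its numerator is 19

19


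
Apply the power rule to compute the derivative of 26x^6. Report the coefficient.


We apply the power rule: d/dx [ax^n] = a*n * x^(n-1)
d/dx [26x^6]
= 26 * 6 * x^(6-1)
= 156x^5
The coefficient is 156

156


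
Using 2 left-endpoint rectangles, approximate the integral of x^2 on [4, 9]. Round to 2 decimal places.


Left Riemann sum uses left endpoints of each subinterval.
Interval: [4, 9], n = 2
dx = (9 - 4) / 2 = 5/2
Left endpoints: [4, 13/2]
f values: [16, 169/4]
Sum = dx * (sum of f values)
= 5/2 * 233/4
= 1165/8 ≈ 145.63

145.63


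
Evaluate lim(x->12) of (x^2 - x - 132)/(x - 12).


Direct substitution gives 0/0, so we factor the numerator.
Factor: (x^2 - x - 132) = (x - 12)(x + 11)
Cancel the common factor (x - 12):
(x^2 - x - 132)/(x - 12) = (x + 11)
Now substitute x = 12:
= (12) - (-11) = 23

23


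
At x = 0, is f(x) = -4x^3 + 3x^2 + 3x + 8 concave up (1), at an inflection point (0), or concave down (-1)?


Concavity is determined by the sign of f''(x).
f(x) = -4x^3 + 3x^2 + 3x + 8
f'(x) = -12x^2 + 6x + 3
f''(x) = -24x + 6
f''(0) = -24 * 0 + 6
= 0 + 6
= 6
Since f''(0) > 0, the function is concave up (1)

1


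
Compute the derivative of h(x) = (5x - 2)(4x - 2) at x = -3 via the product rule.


Let u(x) = 5x - 2 and v(x) = 4x - 2
u'(x) = 5
v'(x) = 4
Product rule: h'(x) = u'(x)*v(x) + u(x)*v'(x)
= 5 * (4x - 2) + (5x - 2) * 4
At x = -3:
u(-3) = 5 * (-3) - 2 = -17
v(-3) = 4 * (-3) - 2 = -14
h'(-3) = 5 * (-14) + (-17) * 4
= -70 - 68
= -138

-138


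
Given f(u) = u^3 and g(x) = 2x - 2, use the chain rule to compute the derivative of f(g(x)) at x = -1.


Using the chain rule: (f(g(x)))' = f'(g(x)) * g'(x)
First, find g(-1):
g(-1) = 2 * (-1) - 2 = -4
Next, f'(u) = 3u^2
And g'(x) = 2
So f'(g(-1)) * g'(-1)
= 3 * (-4)^2 * 2
= 3 * 16 * 2
= 96

96


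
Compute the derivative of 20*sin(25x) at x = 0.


Apply the chain rule to differentiate 20*sin(25x):
d/dx [20*sin(25x)]
= 20 * cos(25x) * d/dx(25x)
= 20 * 25 * cos(25x)
= 500 * cos(25x)
Evaluate at x = 0:
= 500 * cos(0)
= 500 * 1
= 500

500


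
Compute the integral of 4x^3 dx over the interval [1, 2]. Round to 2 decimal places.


Find the antiderivative of 4x^3:
F(x) = 4/4 * x^4
Apply the Fundamental Theorem of Calculus:
F(2) - F(1)
= 4/4 * 2^4 - 4/4 * 1^4
= 4/4 * (16 - 1)
= 4/4 * 15
= 15 = 15.00

15.00


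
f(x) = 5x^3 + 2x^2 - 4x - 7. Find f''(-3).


First derivative:
f'(x) = 15x^2 + 4x - 4
Second derivative:
f''(x) = 30x + 4
Substitute x = -3:
f''(-3) = 30 * (-3) + 4
= -90 + 4
= -86

-86


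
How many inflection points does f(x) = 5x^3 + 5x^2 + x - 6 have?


Inflection points occur where f''(x) = 0 and concavity changes.
f(x) = 5x^3 + 5x^2 + x - 6
f'(x) = 15x^2 + 10x + 1
f''(x) = 30x + 10
Set f''(x) = 0:
30x + 10 = 0
x = -10 / 30 = -1/3
Since f''(x) is linear (degree 1), it changes sign at this point.
Therefore there is exactly 1 inflection point.

1


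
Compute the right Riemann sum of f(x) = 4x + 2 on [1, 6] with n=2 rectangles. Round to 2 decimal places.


Right Riemann sum uses right endpoints of each subinterval.
Interval: [1, 6], n = 2
dx = (6 - 1) / 2 = 5/2
Right endpoints: [7/2, 6]
f values: [16, 26]
Sum = dx * (sum of f values)
= 5/2 * 42
= 105 = 105.00

105.00


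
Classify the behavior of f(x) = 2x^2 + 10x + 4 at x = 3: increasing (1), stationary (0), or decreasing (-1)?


Compute f'(x) to determine behavior:
f'(x) = 4x + 10
f'(3) = 4 * 3 + 10
= 12 + 10
= 22
Since f'(3) > 0, the function is increasing (1)

1


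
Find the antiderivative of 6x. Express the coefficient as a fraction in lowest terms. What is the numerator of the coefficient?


Apply the power rule for integration:
integral of ax^n dx = a/(n+1) * x^(n+1) + C
integral of 6x dx
= 6/2 * x^2 + C
= 3 * x^2 + C
The coefficient in lowest terms is 3 = 3/1, so its numerator is 3

3


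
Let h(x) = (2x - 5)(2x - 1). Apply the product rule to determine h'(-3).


Let u(x) = 2x - 5 and v(x) = 2x - 1
u'(x) = 2
v'(x) = 2
Product rule: h'(x) = u'(x)*v(x) + u(x)*v'(x)
= 2 * (2x - 1) + (2x - 5) * 2
At x = -3:
u(-3) = 2 * (-3) - 5 = -11
v(-3) = 2 * (-3) - 1 = -7
h'(-3) = 2 * (-7) + (-11) * 2
= -14 - 22
= -36

-36


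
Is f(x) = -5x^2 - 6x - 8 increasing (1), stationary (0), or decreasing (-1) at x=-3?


Compute f'(x) to determine behavior:
f'(x) = -10x - 6
f'(-3) = -10 * (-3) - 6
= 30 - 6
= 24
Since f'(-3) > 0, the function is increasing (1)

1


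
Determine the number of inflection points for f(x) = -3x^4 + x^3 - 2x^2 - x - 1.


Inflection points occur where f''(x) = 0 and concavity changes.
f(x) = -3x^4 + x^3 - 2x^2 - x - 1
f'(x) = -12x^3 + 3x^2 - 4x - 1
f''(x) = -36x^2 + 6x - 4
This is a quadratic in x. Use the discriminant to count real roots.
Discriminant = (6)^2 - 4 * (-36) * (-4)
= 36 - 576
= -540
Since discriminant < 0, f''(x) = 0 has no real solutions.
Number of inflection points: 0

0


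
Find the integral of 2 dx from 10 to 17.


The integral of a constant k over [a, b] equals k * (b - a).
integral from 10 to 17 of 2 dx
= 2 * (17 - 10)
= 2 * 7
= 14

14


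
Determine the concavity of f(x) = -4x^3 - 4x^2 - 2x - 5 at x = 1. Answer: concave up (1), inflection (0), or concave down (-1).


Concavity is determined by the sign of f''(x).
f(x) = -4x^3 - 4x^2 - 2x - 5
f'(x) = -12x^2 - 8x - 2
f''(x) = -24x - 8
f''(1) = -24 * 1 - 8
= -24 - 8
= -32
Since f''(1) < 0, the function is concave down (-1)

-1


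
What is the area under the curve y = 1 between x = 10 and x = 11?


The area under a constant function y = 1 is a rectangle.
Width = 11 - 10 = 1
Height = 1
Area = width * height
= 1 * 1
= 1

1


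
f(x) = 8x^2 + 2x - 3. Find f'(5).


Differentiate term by term using power and sum rules:
f(x) = 8x^2 + 2x - 3
f'(x) = 16x + 2
Substitute x = 5:
f'(5) = 16 * 5 + 2
= 80 + 2
= 82

82


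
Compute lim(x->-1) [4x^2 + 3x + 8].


Since polynomials are continuous, we use direct substitution.
lim(x->-1) of 4x^2 + 3x + 8
= 4 * (-1)^2 + 3 * (-1) + 8
= 4 - 3 + 8
= 9

9


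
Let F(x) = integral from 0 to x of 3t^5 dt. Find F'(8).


By the Fundamental Theorem of Calculus (Part 1):
If F(x) = integral from 0 to x of f(t) dt, then F'(x) = f(x)
Here f(t) = 3t^5
So F'(x) = 3x^5
Evaluate at x = 8:
F'(8) = 3 * 8^5
= 3 * 32768
= 98304

98304


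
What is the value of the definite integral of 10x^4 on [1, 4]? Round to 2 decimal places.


Find the antiderivative of 10x^4:
F(x) = 10/5 * x^5
Apply the Fundamental Theorem of Calculus:
F(4) - F(1)
= 10/5 * 4^5 - 10/5 * 1^5
= 10/5 * (1024 - 1)
= 10/5 * 1023
= 2046 = 2046.00

2046.00


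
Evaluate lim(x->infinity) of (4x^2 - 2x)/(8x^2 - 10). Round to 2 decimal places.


For limits at infinity with equal-degree polynomials,
we compare leading coefficients.
Numerator leading term: 4x^2
Denominator leading term: 8x^2
Divide both by x^2:
lim = (4 - 2/x) / (8 - 10/x^2)
As x -> infinity, the 1/x and 1/x^2 terms vanish:
= 4/8 = 1/2 = 0.50

0.50


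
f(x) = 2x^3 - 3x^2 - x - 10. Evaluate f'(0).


Differentiate f(x) = 2x^3 - 3x^2 - x - 10 term by term:
f'(x) = 6x^2 - 6x - 1
Substitute x = 0:
f'(0) = 6 * 0^2 - 6 * 0 - 1
= 0 + 0 - 1
= -1

-1


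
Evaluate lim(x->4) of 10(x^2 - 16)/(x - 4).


Direct substitution gives 0/0, so we factor the numerator.
Factor: 10(x^2 - 16) = 10 * (x - 4)(x + 4)
Cancel the common factor (x - 4):
10(x^2 - 16)/(x - 4) = 10 * (x + 4)
Now substitute x = 4:
= 10 * (4 + 4) = 80

80


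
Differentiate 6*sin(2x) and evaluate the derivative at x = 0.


Apply the chain rule to differentiate 6*sin(2x):
d/dx [6*sin(2x)]
= 6 * cos(2x) * d/dx(2x)
= 6 * 2 * cos(2x)
= 12 * cos(2x)
Evaluate at x = 0:
= 12 * cos(0)
= 12 * 1
= 12

12


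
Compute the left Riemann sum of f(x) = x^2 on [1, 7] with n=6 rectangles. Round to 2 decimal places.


Left Riemann sum uses left endpoints of each subinterval.
Interval: [1, 7], n = 6
dx = (7 - 1) / 6 = 1
Left endpoints: [1, 2, 3, 4, 5, 6]
f values: [1, 4, 9, 16, 25, 36]
Sum = dx * (sum of f values)
= 1 * 91
= 91 = 91.00

91.00


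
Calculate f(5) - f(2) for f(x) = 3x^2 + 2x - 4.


Net change = f(b) - f(a)
f(x) = 3x^2 + 2x - 4
Compute f(5):
f(5) = 3 * 5^2 + 2 * 5 - 4
= 75 + 10 - 4
= 81
Compute f(2):
f(2) = 3 * 2^2 + 2 * 2 - 4
= 12 + 4 - 4
= 12
Net change = 81 - 12 = 69

69


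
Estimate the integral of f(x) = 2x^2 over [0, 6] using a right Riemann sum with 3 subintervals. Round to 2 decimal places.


Right Riemann sum uses right endpoints of each subinterval.
Interval: [0, 6], n = 3
dx = (6 - 0) / 3 = 2
Right endpoints: [2, 4, 6]
f values: [8, 32, 72]
Sum = dx * (sum of f values)
= 2 * 112
= 224 = 224.00

224.00


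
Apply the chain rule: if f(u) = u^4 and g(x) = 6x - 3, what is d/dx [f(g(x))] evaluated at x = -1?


Using the chain rule: (f(g(x)))' = f'(g(x)) * g'(x)
First, find g(-1):
g(-1) = 6 * (-1) - 3 = -9
Next, f'(u) = 4u^3
And g'(x) = 6
So f'(g(-1)) * g'(-1)
= 4 * (-9)^3 * 6
= 4 * (-729) * 6
= -17496

-17496


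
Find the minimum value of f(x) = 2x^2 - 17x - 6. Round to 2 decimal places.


For a quadratic f(x) = ax^2 + bx + c with a > 0, the minimum is at the vertex.
Vertex x-coordinate: x = -b/(2a)
x = -(-17) / (2 * 2)
x = 17/4
Substitute back to find the minimum value:
f(17/4) = 2 * (17/4)^2 - 17 * (17/4) - 6
= 289/8 - 289/4 - 6
= -337/8 ≈ -42.13

-42.13


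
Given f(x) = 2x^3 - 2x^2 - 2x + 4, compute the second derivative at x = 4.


First derivative:
f'(x) = 6x^2 - 4x - 2
Second derivative:
f''(x) = 12x - 4
Substitute x = 4:
f''(4) = 12 * 4 - 4
= 48 - 4
= 44

44


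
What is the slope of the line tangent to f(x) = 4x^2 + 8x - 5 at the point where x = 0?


The slope of the tangent line equals f'(x) at the point.
f(x) = 4x^2 + 8x - 5
f'(x) = 8x + 8
At x = 0:
f'(0) = 8 * 0 + 8
= 0 + 8
= 8

8


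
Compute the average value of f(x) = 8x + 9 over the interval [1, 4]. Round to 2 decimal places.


Average value = 1/(b-a) * integral from a to b of f(x) dx
First compute the integral of 8x + 9:
F(x) = 4x^2 + 9x
F(4) = 4 * 16 + 9 * 4 = 100
F(1) = 4 * 1 + 9 * 1 = 13
Integral = 100 - 13 = 87
Average = 87 / (4 - 1) = 87 / 3
= 29 = 29.00

29.00


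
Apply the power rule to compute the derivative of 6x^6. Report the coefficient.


We apply the power rule: d/dx [ax^n] = a*n * x^(n-1)
d/dx [6x^6]
= 6 * 6 * x^(6-1)
= 36x^5
The coefficient is 36

36


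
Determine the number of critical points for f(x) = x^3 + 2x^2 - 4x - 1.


Find where f'(x) = 0:
f(x) = x^3 + 2x^2 - 4x - 1
f'(x) = 3x^2 + 4x - 4
This is a quadratic in x. Use the discriminant to count real roots.
Discriminant = (4)^2 - 4 * 3 * (-4)
= 16 - (-48)
= 64
Since discriminant > 0, f'(x) = 0 has 2 real solutions.
Number of critical points: 2

2


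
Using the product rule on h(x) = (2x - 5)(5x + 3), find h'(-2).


Let u(x) = 2x - 5 and v(x) = 5x + 3
u'(x) = 2
v'(x) = 5
Product rule: h'(x) = u'(x)*v(x) + u(x)*v'(x)
= 2 * (5x + 3) + (2x - 5) * 5
At x = -2:
u(-2) = 2 * (-2) - 5 = -9
v(-2) = 5 * (-2) + 3 = -7
h'(-2) = 2 * (-7) + (-9) * 5
= -14 - 45
= -59

-59


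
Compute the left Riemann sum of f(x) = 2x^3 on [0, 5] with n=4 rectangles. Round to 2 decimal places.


Left Riemann sum uses left endpoints of each subinterval.
Interval: [0, 5], n = 4
dx = (5 - 0) / 4 = 5/4
Left endpoints: [0, 5/4, 5/2, 15/4]
f values: [0, 125/32, 125/4, 3375/32]
Sum = dx * (sum of f values)
= 5/4 * 1125/8
= 5625/32 ≈ 175.78

175.78


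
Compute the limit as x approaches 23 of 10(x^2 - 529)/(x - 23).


Direct substitution gives 0/0, so we factor the numerator.
Factor: 10(x^2 - 529) = 10 * (x - 23)(x + 23)
Cancel the common factor (x - 23):
10(x^2 - 529)/(x - 23) = 10 * (x + 23)
Now substitute x = 23:
= 10 * (23 + 23) = 460

460


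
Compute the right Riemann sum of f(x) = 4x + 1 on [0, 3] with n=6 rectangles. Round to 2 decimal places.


Right Riemann sum uses right endpoints of each subinterval.
Interval: [0, 3], n = 6
dx = (3 - 0) / 6 = 1/2
Right endpoints: [1/2, 1, 3/2, 2, 5/2, 3]
f values: [3, 5, 7, 9, 11, 13]
Sum = dx * (sum of f values)
= 1/2 * 48
= 24 = 24.00

24.00


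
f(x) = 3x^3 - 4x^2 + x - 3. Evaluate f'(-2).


Differentiate f(x) = 3x^3 - 4x^2 + x - 3 term by term:
f'(x) = 9x^2 - 8x + 1
Substitute x = -2:
f'(-2) = 9 * (-2)^2 - 8 * (-2) + 1
= 36 + 16 + 1
= 53

53


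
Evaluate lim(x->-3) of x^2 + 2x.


Since polynomials are continuous, we use direct substitution.
lim(x->-3) of x^2 + 2x
= 1 * (-3)^2 + 2 * (-3) + 0
= 9 - 6 + 0
= 3

3


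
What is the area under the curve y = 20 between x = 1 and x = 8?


The area under a constant function y = 20 is a rectangle.
Width = 8 - 1 = 7
Height = 20
Area = width * height
= 7 * 20
= 140

140


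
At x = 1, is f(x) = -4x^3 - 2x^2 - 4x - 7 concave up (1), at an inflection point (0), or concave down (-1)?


Concavity is determined by the sign of f''(x).
f(x) = -4x^3 - 2x^2 - 4x - 7
f'(x) = -12x^2 - 4x - 4
f''(x) = -24x - 4
f''(1) = -24 * 1 - 4
= -24 - 4
= -28
Since f''(1) < 0, the function is concave down (-1)

-1


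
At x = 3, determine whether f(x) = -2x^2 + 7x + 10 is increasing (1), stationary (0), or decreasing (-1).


Compute f'(x) to determine behavior:
f'(x) = -4x + 7
f'(3) = -4 * 3 + 7
= -12 + 7
= -5
Since f'(3) < 0, the function is decreasing (-1)

-1


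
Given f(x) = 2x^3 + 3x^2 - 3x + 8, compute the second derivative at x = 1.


First derivative:
f'(x) = 6x^2 + 6x - 3
Second derivative:
f''(x) = 12x + 6
Substitute x = 1:
f''(1) = 12 * 1 + 6
= 12 + 6
= 18

18


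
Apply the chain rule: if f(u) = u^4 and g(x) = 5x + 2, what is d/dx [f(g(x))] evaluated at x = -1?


Using the chain rule: (f(g(x)))' = f'(g(x)) * g'(x)
First, find g(-1):
g(-1) = 5 * (-1) + 2 = -3
Next, f'(u) = 4u^3
And g'(x) = 5
So f'(g(-1)) * g'(-1)
= 4 * (-3)^3 * 5
= 4 * (-27) * 5
= -540

-540


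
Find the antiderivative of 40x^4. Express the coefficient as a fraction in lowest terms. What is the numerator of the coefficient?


Apply the power rule for integration:
integral of ax^n dx = a/(n+1) * x^(n+1) + C
integral of 40x^4 dx
= 40/5 * x^5 + C
= 8 * x^5 + C
The coefficient in lowest terms is 8 = 8/1, so its numerator is 8

8


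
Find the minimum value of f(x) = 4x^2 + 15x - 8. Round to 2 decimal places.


For a quadratic f(x) = ax^2 + bx + c with a > 0, the minimum is at the vertex.
Vertex x-coordinate: x = -b/(2a)
x = -(15) / (2 * 4)
x = -15/8
Substitute back to find the minimum value:
f(-15/8) = 4 * (-15/8)^2 + 15 * (-15/8) - 8
= 225/16 - 225/8 - 8
= -353/16 ≈ -22.06

-22.06


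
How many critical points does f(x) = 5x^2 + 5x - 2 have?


Find where f'(x) = 0:
f'(x) = 10x + 5
Set f'(x) = 0:
10x + 5 = 0
x = -5 / 10 = -1/2
This is a linear equation in x, so there is exactly one solution.
Number of critical points: 1

1


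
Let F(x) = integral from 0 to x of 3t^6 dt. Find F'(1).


By the Fundamental Theorem of Calculus (Part 1):
If F(x) = integral from 0 to x of f(t) dt, then F'(x) = f(x)
Here f(t) = 3t^6
So F'(x) = 3x^6
Evaluate at x = 1:
F'(1) = 3 * 1^6
= 3 * 1
= 3

3


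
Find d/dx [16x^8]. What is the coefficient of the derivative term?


We apply the power rule: d/dx [ax^n] = a*n * x^(n-1)
d/dx [16x^8]
= 16 * 8 * x^(8-1)
= 128x^7
The coefficient is 128

128


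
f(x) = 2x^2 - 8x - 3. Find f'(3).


Differentiate term by term using power and sum rules:
f(x) = 2x^2 - 8x - 3
f'(x) = 4x - 8
Substitute x = 3:
f'(3) = 4 * 3 - 8
= 12 - 8
= 4

4


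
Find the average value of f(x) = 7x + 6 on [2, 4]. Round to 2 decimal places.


Average value = 1/(b-a) * integral from a to b of f(x) dx
First compute the integral of 7x + 6:
F(x) = (7/2)x^2 + 6x
F(4) = 7/2 * 16 + 6 * 4 = 80
F(2) = 7/2 * 4 + 6 * 2 = 26
Integral = 80 - 26 = 54
Average = 54 / (4 - 2) = 54 / 2
= 27 = 27.00

27.00


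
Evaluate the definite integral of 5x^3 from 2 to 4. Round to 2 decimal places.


Find the antiderivative of 5x^3:
F(x) = 5/4 * x^4
Apply the Fundamental Theorem of Calculus:
F(4) - F(2)
= 5/4 * 4^4 - 5/4 * 2^4
= 5/4 * (256 - 16)
= 5/4 * 240
= 300 = 300.00

300.00


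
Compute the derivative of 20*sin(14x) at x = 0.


Apply the chain rule to differentiate 20*sin(14x):
d/dx [20*sin(14x)]
= 20 * cos(14x) * d/dx(14x)
= 20 * 14 * cos(14x)
= 280 * cos(14x)
Evaluate at x = 0:
= 280 * cos(0)
= 280 * 1
= 280

280


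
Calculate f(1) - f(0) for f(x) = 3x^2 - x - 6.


Net change = f(b) - f(a)
f(x) = 3x^2 - x - 6
Compute f(1):
f(1) = 3 * 1^2 - 1 * 1 - 6
= 3 - 1 - 6
= -4
Compute f(0):
f(0) = 3 * 0^2 - 1 * 0 - 6
= 0 + 0 - 6
= -6
Net change = -4 - (-6) = 2

2


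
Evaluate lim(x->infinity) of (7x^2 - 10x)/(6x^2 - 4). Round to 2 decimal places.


For limits at infinity with equal-degree polynomials,
we compare leading coefficients.
Numerator leading term: 7x^2
Denominator leading term: 6x^2
Divide both by x^2:
lim = (7 - 10/x) / (6 - 4/x^2)
As x -> infinity, the 1/x and 1/x^2 terms vanish:
= 7/6 ≈ 1.17

1.17


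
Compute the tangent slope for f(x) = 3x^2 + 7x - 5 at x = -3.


The slope of the tangent line equals f'(x) at the point.
f(x) = 3x^2 + 7x - 5
f'(x) = 6x + 7
At x = -3:
f'(-3) = 6 * (-3) + 7
= -18 + 7
= -11

-11


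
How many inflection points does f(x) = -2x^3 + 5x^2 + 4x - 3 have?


Inflection points occur where f''(x) = 0 and concavity changes.
f(x) = -2x^3 + 5x^2 + 4x - 3
f'(x) = -6x^2 + 10x + 4
f''(x) = -12x + 10
Set f''(x) = 0:
-12x + 10 = 0
x = -10 / (-12) = 5/6
Since f''(x) is linear (degree 1), it changes sign at this point.
Therefore there is exactly 1 inflection point.

1


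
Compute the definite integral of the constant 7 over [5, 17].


The integral of a constant k over [a, b] equals k * (b - a).
integral from 5 to 17 of 7 dx
= 7 * (17 - 5)
= 7 * 12
= 84

84


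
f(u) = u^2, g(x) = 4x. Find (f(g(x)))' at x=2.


Using the chain rule: (f(g(x)))' = f'(g(x)) * g'(x)
First, find g(2):
g(2) = 4 * 2 + 0 = 8
Next, f'(u) = 2u
And g'(x) = 4
So f'(g(2)) * g'(2)
= 2 * 8 * 4
= 64

64


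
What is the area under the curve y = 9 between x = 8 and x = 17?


The area under a constant function y = 9 is a rectangle.
Width = 17 - 8 = 9
Height = 9
Area = width * height
= 9 * 9
= 81

81


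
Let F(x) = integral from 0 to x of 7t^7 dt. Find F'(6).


By the Fundamental Theorem of Calculus (Part 1):
If F(x) = integral from 0 to x of f(t) dt, then F'(x) = f(x)
Here f(t) = 7t^7
So F'(x) = 7x^7
Evaluate at x = 6:
F'(6) = 7 * 6^7
= 7 * 279936
= 1959552

1959552


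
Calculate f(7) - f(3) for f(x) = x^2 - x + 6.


Net change = f(b) - f(a)
f(x) = x^2 - x + 6
Compute f(7):
f(7) = 1 * 7^2 - 1 * 7 + 6
= 49 - 7 + 6
= 48
Compute f(3):
f(3) = 1 * 3^2 - 1 * 3 + 6
= 9 - 3 + 6
= 12
Net change = 48 - 12 = 36

36


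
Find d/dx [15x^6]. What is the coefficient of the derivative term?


We apply the power rule: d/dx [ax^n] = a*n * x^(n-1)
d/dx [15x^6]
= 15 * 6 * x^(6-1)
= 90x^5
The coefficient is 90

90


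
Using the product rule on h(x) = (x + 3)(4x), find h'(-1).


Let u(x) = x + 3 and v(x) = 4x
u'(x) = 1
v'(x) = 4
Product rule: h'(x) = u'(x)*v(x) + u(x)*v'(x)
= 1 * (4x) + (x + 3) * 4
At x = -1:
u(-1) = 1 * (-1) + 3 = 2
v(-1) = 4 * (-1) + 0 = -4
h'(-1) = 1 * (-4) + 2 * 4
= -4 + 8
= 4

4


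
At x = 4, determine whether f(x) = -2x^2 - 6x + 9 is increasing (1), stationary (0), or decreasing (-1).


Compute f'(x) to determine behavior:
f'(x) = -4x - 6
f'(4) = -4 * 4 - 6
= -16 - 6
= -22
Since f'(4) < 0, the function is decreasing (-1)

-1


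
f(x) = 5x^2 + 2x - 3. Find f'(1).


Differentiate term by term using power and sum rules:
f(x) = 5x^2 + 2x - 3
f'(x) = 10x + 2
Substitute x = 1:
f'(1) = 10 * 1 + 2
= 10 + 2
= 12

12


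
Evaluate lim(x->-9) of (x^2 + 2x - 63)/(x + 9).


Direct substitution gives 0/0, so we factor the numerator.
Factor: (x^2 + 2x - 63) = (x + 9)(x - 7)
Cancel the common factor (x + 9):
(x^2 + 2x - 63)/(x + 9) = (x - 7)
Now substitute x = -9:
= (-9) - (7) = -16

-16


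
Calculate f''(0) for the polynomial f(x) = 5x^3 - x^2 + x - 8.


First derivative:
f'(x) = 15x^2 - 2x + 1
Second derivative:
f''(x) = 30x - 2
Substitute x = 0:
f''(0) = 30 * 0 - 2
= 0 - 2
= -2

-2


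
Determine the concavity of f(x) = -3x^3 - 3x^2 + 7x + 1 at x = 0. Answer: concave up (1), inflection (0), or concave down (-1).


Concavity is determined by the sign of f''(x).
f(x) = -3x^3 - 3x^2 + 7x + 1
f'(x) = -9x^2 - 6x + 7
f''(x) = -18x - 6
f''(0) = -18 * 0 - 6
= 0 - 6
= -6
Since f''(0) < 0, the function is concave down (-1)

-1


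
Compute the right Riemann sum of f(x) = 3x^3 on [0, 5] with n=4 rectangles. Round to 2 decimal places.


Right Riemann sum uses right endpoints of each subinterval.
Interval: [0, 5], n = 4
dx = (5 - 0) / 4 = 5/4
Right endpoints: [5/4, 5/2, 15/4, 5]
f values: [375/64, 375/8, 10125/64, 375]
Sum = dx * (sum of f values)
= 5/4 * 9375/16
= 46875/64 ≈ 732.42

732.42


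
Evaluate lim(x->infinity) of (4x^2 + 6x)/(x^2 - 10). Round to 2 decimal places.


For limits at infinity with equal-degree polynomials,
we compare leading coefficients.
Numerator leading term: 4x^2
Denominator leading term: x^2
Divide both by x^2:
lim = (4 + 6/x) / (1 - 10/x^2)
As x -> infinity, the 1/x and 1/x^2 terms vanish:
= 4/1 = 4 = 4.00

4.00


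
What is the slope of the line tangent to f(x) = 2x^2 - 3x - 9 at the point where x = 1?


The slope of the tangent line equals f'(x) at the point.
f(x) = 2x^2 - 3x - 9
f'(x) = 4x - 3
At x = 1:
f'(1) = 4 * 1 - 3
= 4 - 3
= 1

1


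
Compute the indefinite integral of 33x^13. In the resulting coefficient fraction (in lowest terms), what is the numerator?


Apply the power rule for integration:
integral of ax^n dx = a/(n+1) * x^(n+1) + C
integral of 33x^13 dx
= 33/14 * x^14 + C
The coefficient in lowest terms is 33/14, and its numerator is 33

33


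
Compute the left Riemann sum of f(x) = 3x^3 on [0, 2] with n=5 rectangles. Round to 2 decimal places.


Left Riemann sum uses left endpoints of each subinterval.
Interval: [0, 2], n = 5
dx = (2 - 0) / 5 = 2/5
Left endpoints: [0, 2/5, 4/5, 6/5, 8/5]
f values: [0, 24/125, 192/125, 648/125, 1536/125]
Sum = dx * (sum of f values)
= 2/5 * 96/5
= 192/25 = 7.68

7.68


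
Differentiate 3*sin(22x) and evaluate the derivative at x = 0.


Apply the chain rule to differentiate 3*sin(22x):
d/dx [3*sin(22x)]
= 3 * cos(22x) * d/dx(22x)
= 3 * 22 * cos(22x)
= 66 * cos(22x)
Evaluate at x = 0:
= 66 * cos(0)
= 66 * 1
= 66

66


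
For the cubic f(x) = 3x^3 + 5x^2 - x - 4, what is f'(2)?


Differentiate f(x) = 3x^3 + 5x^2 - x - 4 term by term:
f'(x) = 9x^2 + 10x - 1
Substitute x = 2:
f'(2) = 9 * 2^2 + 10 * 2 - 1
= 36 + 20 - 1
= 55

55


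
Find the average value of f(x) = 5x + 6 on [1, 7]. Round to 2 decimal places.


Average value = 1/(b-a) * integral from a to b of f(x) dx
First compute the integral of 5x + 6:
F(x) = (5/2)x^2 + 6x
F(7) = 5/2 * 49 + 6 * 7 = 329/2
F(1) = 5/2 * 1 + 6 * 1 = 17/2
Integral = 329/2 - 17/2 = 156
Average = 156 / (7 - 1) = 156 / 6
= 26 = 26.00

26.00


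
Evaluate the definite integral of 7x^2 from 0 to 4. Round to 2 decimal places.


Find the antiderivative of 7x^2:
F(x) = 7/3 * x^3
Apply the Fundamental Theorem of Calculus:
F(4) - F(0)
= 7/3 * 4^3 - 7/3 * 0^3
= 7/3 * (64 - 0)
= 7/3 * 64
= 448/3 ≈ 149.33

149.33


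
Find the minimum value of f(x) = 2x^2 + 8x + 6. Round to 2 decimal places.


For a quadratic f(x) = ax^2 + bx + c with a > 0, the minimum is at the vertex.
Vertex x-coordinate: x = -b/(2a)
x = -(8) / (2 * 2)
x = -8/4 = -2
Substitute back to find the minimum value:
f(-2) = 2 * (-2)^2 + 8 * (-2) + 6
= 8 - 16 + 6
= -2 = -2.00

-2.00


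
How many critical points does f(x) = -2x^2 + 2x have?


Find where f'(x) = 0:
f'(x) = -4x + 2
Set f'(x) = 0:
-4x + 2 = 0
x = -2 / (-4) = 1/2
This is a linear equation in x, so there is exactly one solution.
Number of critical points: 1

1


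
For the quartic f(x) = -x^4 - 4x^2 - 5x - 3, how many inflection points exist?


Inflection points occur where f''(x) = 0 and concavity changes.
f(x) = -x^4 - 4x^2 - 5x - 3
f'(x) = -4x^3 - 8x - 5
f''(x) = -12x^2 - 8
This is a quadratic in x. Use the discriminant to count real roots.
Discriminant = (0)^2 - 4 * (-12) * (-8)
= 0 - 384
= -384
Since discriminant < 0, f''(x) = 0 has no real solutions.
Number of inflection points: 0

0


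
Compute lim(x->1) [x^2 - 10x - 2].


Since polynomials are continuous, we use direct substitution.
lim(x->1) of x^2 - 10x - 2
= 1 * 1^2 - 10 * 1 - 2
= 1 - 10 - 2
= -11

-11


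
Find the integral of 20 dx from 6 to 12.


The integral of a constant k over [a, b] equals k * (b - a).
integral from 6 to 12 of 20 dx
= 20 * (12 - 6)
= 20 * 6
= 120

120


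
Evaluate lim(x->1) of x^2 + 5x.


Since polynomials are continuous, we use direct substitution.
lim(x->1) of x^2 + 5x
= 1 * 1^2 + 5 * 1 + 0
= 1 + 5 + 0
= 6

6


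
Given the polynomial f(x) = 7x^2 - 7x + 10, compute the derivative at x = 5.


Differentiate term by term using power and sum rules:
f(x) = 7x^2 - 7x + 10
f'(x) = 14x - 7
Substitute x = 5:
f'(5) = 14 * 5 - 7
= 70 - 7
= 63

63


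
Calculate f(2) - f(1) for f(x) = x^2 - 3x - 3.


Net change = f(b) - f(a)
f(x) = x^2 - 3x - 3
Compute f(2):
f(2) = 1 * 2^2 - 3 * 2 - 3
= 4 - 6 - 3
= -5
Compute f(1):
f(1) = 1 * 1^2 - 3 * 1 - 3
= 1 - 3 - 3
= -5
Net change = -5 - (-5) = 0

0


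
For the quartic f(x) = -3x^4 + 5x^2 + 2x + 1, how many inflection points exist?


Inflection points occur where f''(x) = 0 and concavity changes.
f(x) = -3x^4 + 5x^2 + 2x + 1
f'(x) = -12x^3 + 10x + 2
f''(x) = -36x^2 + 10
This is a quadratic in x. Use the discriminant to count real roots.
Discriminant = (0)^2 - 4 * (-36) * 10
= 0 - (-1440)
= 1440
Since discriminant > 0, f''(x) = 0 has 2 distinct real solutions.
A quadratic with two distinct real roots changes sign at each root, so concavity changes at both.
Number of inflection points: 2

2


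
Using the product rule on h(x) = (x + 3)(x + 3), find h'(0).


Let u(x) = x + 3 and v(x) = x + 3
u'(x) = 1
v'(x) = 1
Product rule: h'(x) = u'(x)*v(x) + u(x)*v'(x)
= 1 * (x + 3) + (x + 3) * 1
At x = 0:
u(0) = 1 * 0 + 3 = 3
v(0) = 1 * 0 + 3 = 3
h'(0) = 1 * 3 + 3 * 1
= 3 + 3
= 6

6


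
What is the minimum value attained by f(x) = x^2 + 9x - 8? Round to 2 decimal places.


For a quadratic f(x) = ax^2 + bx + c with a > 0, the minimum is at the vertex.
Vertex x-coordinate: x = -b/(2a)
x = -(9) / (2 * 1)
x = -9/2
Substitute back to find the minimum value:
f(-9/2) = 1 * (-9/2)^2 + 9 * (-9/2) - 8
= 81/4 - 81/2 - 8
= -113/4 = -28.25

-28.25


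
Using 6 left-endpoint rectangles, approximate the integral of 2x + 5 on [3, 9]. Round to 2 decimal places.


Left Riemann sum uses left endpoints of each subinterval.
Interval: [3, 9], n = 6
dx = (9 - 3) / 6 = 1
Left endpoints: [3, 4, 5, 6, 7, 8]
f values: [11, 13, 15, 17, 19, 21]
Sum = dx * (sum of f values)
= 1 * 96
= 96 = 96.00

96.00


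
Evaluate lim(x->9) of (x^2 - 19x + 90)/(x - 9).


Direct substitution gives 0/0, so we factor the numerator.
Factor: (x^2 - 19x + 90) = (x - 9)(x - 10)
Cancel the common factor (x - 9):
(x^2 - 19x + 90)/(x - 9) = (x - 10)
Now substitute x = 9:
= (9) - (10) = -1

-1


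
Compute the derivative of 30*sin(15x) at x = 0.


Apply the chain rule to differentiate 30*sin(15x):
d/dx [30*sin(15x)]
= 30 * cos(15x) * d/dx(15x)
= 30 * 15 * cos(15x)
= 450 * cos(15x)
Evaluate at x = 0:
= 450 * cos(0)
= 450 * 1
= 450

450


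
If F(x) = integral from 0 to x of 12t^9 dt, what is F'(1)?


By the Fundamental Theorem of Calculus (Part 1):
If F(x) = integral from 0 to x of f(t) dt, then F'(x) = f(x)
Here f(t) = 12t^9
So F'(x) = 12x^9
Evaluate at x = 1:
F'(1) = 12 * 1^9
= 12 * 1
= 12

12


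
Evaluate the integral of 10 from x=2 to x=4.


The integral of a constant k over [a, b] equals k * (b - a).
integral from 2 to 4 of 10 dx
= 10 * (4 - 2)
= 10 * 2
= 20

20


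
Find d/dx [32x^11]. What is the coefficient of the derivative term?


We apply the power rule: d/dx [ax^n] = a*n * x^(n-1)
d/dx [32x^11]
= 32 * 11 * x^(11-1)
= 352x^10
The coefficient is 352

352


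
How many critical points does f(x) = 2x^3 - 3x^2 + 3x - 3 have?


Find where f'(x) = 0:
f(x) = 2x^3 - 3x^2 + 3x - 3
f'(x) = 6x^2 - 6x + 3
This is a quadratic in x. Use the discriminant to count real roots.
Discriminant = (-6)^2 - 4 * 6 * 3
= 36 - 72
= -36
Since discriminant < 0, f'(x) = 0 has no real solutions.
Number of critical points: 0

0


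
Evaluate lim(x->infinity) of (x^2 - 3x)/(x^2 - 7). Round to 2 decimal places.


For limits at infinity with equal-degree polynomials,
we compare leading coefficients.
Numerator leading term: x^2
Denominator leading term: x^2
Divide both by x^2:
lim = (1 - 3/x) / (1 - 7/x^2)
As x -> infinity, the 1/x and 1/x^2 terms vanish:
= 1/1 = 1 = 1.00

1.00


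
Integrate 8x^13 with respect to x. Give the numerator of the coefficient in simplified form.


Apply the power rule for integration:
integral of ax^n dx = a/(n+1) * x^(n+1) + C
integral of 8x^13 dx
= 8/14 * x^14 + C
= 4/7 * x^14 + C
The coefficient in lowest terms is 4/7, and its numerator is 4

4


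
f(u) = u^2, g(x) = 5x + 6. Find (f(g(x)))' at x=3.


Using the chain rule: (f(g(x)))' = f'(g(x)) * g'(x)
First, find g(3):
g(3) = 5 * 3 + 6 = 21
Next, f'(u) = 2u
And g'(x) = 5
So f'(g(3)) * g'(3)
= 2 * 21 * 5
= 210

210


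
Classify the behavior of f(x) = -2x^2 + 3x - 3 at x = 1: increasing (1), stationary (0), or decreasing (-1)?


Compute f'(x) to determine behavior:
f'(x) = -4x + 3
f'(1) = -4 * 1 + 3
= -4 + 3
= -1
Since f'(1) < 0, the function is decreasing (-1)

-1


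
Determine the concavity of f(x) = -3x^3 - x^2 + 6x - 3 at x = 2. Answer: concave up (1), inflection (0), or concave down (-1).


Concavity is determined by the sign of f''(x).
f(x) = -3x^3 - x^2 + 6x - 3
f'(x) = -9x^2 - 2x + 6
f''(x) = -18x - 2
f''(2) = -18 * 2 - 2
= -36 - 2
= -38
Since f''(2) < 0, the function is concave down (-1)

-1


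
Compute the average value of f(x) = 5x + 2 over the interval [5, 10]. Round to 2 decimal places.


Average value = 1/(b-a) * integral from a to b of f(x) dx
First compute the integral of 5x + 2:
F(x) = (5/2)x^2 + 2x
F(10) = 5/2 * 100 + 2 * 10 = 270
F(5) = 5/2 * 25 + 2 * 5 = 145/2
Integral = 270 - 145/2 = 395/2
Average = (395/2) / (10 - 5) = (395/2) / 5
= 79/2 = 39.50

39.50


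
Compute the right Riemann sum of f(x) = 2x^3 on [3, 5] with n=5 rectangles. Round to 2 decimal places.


Right Riemann sum uses right endpoints of each subinterval.
Interval: [3, 5], n = 5
dx = (5 - 3) / 5 = 2/5
Right endpoints: [17/5, 19/5, 21/5, 23/5, 5]
f values: [9826/125, 13718/125, 18522/125, 24334/125, 250]
Sum = dx * (sum of f values)
= 2/5 * 3906/5
= 7812/25 = 312.48

312.48


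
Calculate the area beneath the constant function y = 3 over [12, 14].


The area under a constant function y = 3 is a rectangle.
Width = 14 - 12 = 2
Height = 3
Area = width * height
= 2 * 3
= 6

6


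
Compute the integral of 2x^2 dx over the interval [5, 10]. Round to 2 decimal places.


Find the antiderivative of 2x^2:
F(x) = 2/3 * x^3
Apply the Fundamental Theorem of Calculus:
F(10) - F(5)
= 2/3 * 10^3 - 2/3 * 5^3
= 2/3 * (1000 - 125)
= 2/3 * 875
= 1750/3 ≈ 583.33

583.33


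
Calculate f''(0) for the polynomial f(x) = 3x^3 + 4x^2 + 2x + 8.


First derivative:
f'(x) = 9x^2 + 8x + 2
Second derivative:
f''(x) = 18x + 8
Substitute x = 0:
f''(0) = 18 * 0 + 8
= 0 + 8
= 8

8


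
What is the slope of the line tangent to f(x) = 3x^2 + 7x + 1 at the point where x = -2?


The slope of the tangent line equals f'(x) at the point.
f(x) = 3x^2 + 7x + 1
f'(x) = 6x + 7
At x = -2:
f'(-2) = 6 * (-2) + 7
= -12 + 7
= -5

-5


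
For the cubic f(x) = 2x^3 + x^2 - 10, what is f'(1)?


Differentiate f(x) = 2x^3 + x^2 - 10 term by term:
f'(x) = 6x^2 + 2x
Substitute x = 1:
f'(1) = 6 * 1^2 + 2 * 1 + 0
= 6 + 2 + 0
= 8

8


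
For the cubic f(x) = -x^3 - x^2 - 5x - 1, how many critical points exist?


Find where f'(x) = 0:
f(x) = -x^3 - x^2 - 5x - 1
f'(x) = -3x^2 - 2x - 5
This is a quadratic in x. Use the discriminant to count real roots.
Discriminant = (-2)^2 - 4 * (-3) * (-5)
= 4 - 60
= -56
Since discriminant < 0, f'(x) = 0 has no real solutions.
Number of critical points: 0

0


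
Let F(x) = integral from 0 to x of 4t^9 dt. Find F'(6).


By the Fundamental Theorem of Calculus (Part 1):
If F(x) = integral from 0 to x of f(t) dt, then F'(x) = f(x)
Here f(t) = 4t^9
So F'(x) = 4x^9
Evaluate at x = 6:
F'(6) = 4 * 6^9
= 4 * 10077696
= 40310784

40310784


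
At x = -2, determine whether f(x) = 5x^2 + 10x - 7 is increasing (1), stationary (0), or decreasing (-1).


Compute f'(x) to determine behavior:
f'(x) = 10x + 10
f'(-2) = 10 * (-2) + 10
= -20 + 10
= -10
Since f'(-2) < 0, the function is decreasing (-1)

-1


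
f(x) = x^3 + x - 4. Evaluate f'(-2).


Differentiate f(x) = x^3 + x - 4 term by term:
f'(x) = 3x^2 + 1
Substitute x = -2:
f'(-2) = 3 * (-2)^2 + 0 * (-2) + 1
= 12 + 0 + 1
= 13

13


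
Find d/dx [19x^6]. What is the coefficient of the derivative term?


We apply the power rule: d/dx [ax^n] = a*n * x^(n-1)
d/dx [19x^6]
= 19 * 6 * x^(6-1)
= 114x^5
The coefficient is 114

114


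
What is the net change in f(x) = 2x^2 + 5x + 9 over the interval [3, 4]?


Net change = f(b) - f(a)
f(x) = 2x^2 + 5x + 9
Compute f(4):
f(4) = 2 * 4^2 + 5 * 4 + 9
= 32 + 20 + 9
= 61
Compute f(3):
f(3) = 2 * 3^2 + 5 * 3 + 9
= 18 + 15 + 9
= 42
Net change = 61 - 42 = 19

19


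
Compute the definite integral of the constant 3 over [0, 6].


The integral of a constant k over [a, b] equals k * (b - a).
integral from 0 to 6 of 3 dx
= 3 * (6 - 0)
= 3 * 6
= 18

18


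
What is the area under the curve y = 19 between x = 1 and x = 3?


The area under a constant function y = 19 is a rectangle.
Width = 3 - 1 = 2
Height = 19
Area = width * height
= 2 * 19
= 38

38


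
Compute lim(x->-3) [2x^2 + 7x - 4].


Since polynomials are continuous, we use direct substitution.
lim(x->-3) of 2x^2 + 7x - 4
= 2 * (-3)^2 + 7 * (-3) - 4
= 18 - 21 - 4
= -7

-7


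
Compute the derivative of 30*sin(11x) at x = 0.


Apply the chain rule to differentiate 30*sin(11x):
d/dx [30*sin(11x)]
= 30 * cos(11x) * d/dx(11x)
= 30 * 11 * cos(11x)
= 330 * cos(11x)
Evaluate at x = 0:
= 330 * cos(0)
= 330 * 1
= 330

330


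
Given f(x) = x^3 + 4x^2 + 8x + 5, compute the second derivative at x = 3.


First derivative:
f'(x) = 3x^2 + 8x + 8
Second derivative:
f''(x) = 6x + 8
Substitute x = 3:
f''(3) = 6 * 3 + 8
= 18 + 8
= 26

26


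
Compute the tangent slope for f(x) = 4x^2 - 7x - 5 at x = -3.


The slope of the tangent line equals f'(x) at the point.
f(x) = 4x^2 - 7x - 5
f'(x) = 8x - 7
At x = -3:
f'(-3) = 8 * (-3) - 7
= -24 - 7
= -31

-31


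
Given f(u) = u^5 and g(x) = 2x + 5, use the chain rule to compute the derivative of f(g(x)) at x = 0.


Using the chain rule: (f(g(x)))' = f'(g(x)) * g'(x)
First, find g(0):
g(0) = 2 * 0 + 5 = 5
Next, f'(u) = 5u^4
And g'(x) = 2
So f'(g(0)) * g'(0)
= 5 * 5^4 * 2
= 5 * 625 * 2
= 6250

6250


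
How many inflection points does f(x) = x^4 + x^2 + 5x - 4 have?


Inflection points occur where f''(x) = 0 and concavity changes.
f(x) = x^4 + x^2 + 5x - 4
f'(x) = 4x^3 + 2x + 5
f''(x) = 12x^2 + 2
This is a quadratic in x. Use the discriminant to count real roots.
Discriminant = (0)^2 - 4 * 12 * 2
= 0 - 96
= -96
Since discriminant < 0, f''(x) = 0 has no real solutions.
Number of inflection points: 0

0


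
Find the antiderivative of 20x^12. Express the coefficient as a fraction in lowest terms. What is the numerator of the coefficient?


Apply the power rule for integration:
integral of ax^n dx = a/(n+1) * x^(n+1) + C
integral of 20x^12 dx
= 20/13 * x^13 + C
The coefficient in lowest terms is 20/13, and its numerator is 20

20


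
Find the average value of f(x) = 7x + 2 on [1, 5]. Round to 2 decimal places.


Average value = 1/(b-a) * integral from a to b of f(x) dx
First compute the integral of 7x + 2:
F(x) = (7/2)x^2 + 2x
F(5) = 7/2 * 25 + 2 * 5 = 195/2
F(1) = 7/2 * 1 + 2 * 1 = 11/2
Integral = 195/2 - 11/2 = 92
Average = 92 / (5 - 1) = 92 / 4
= 23 = 23.00

23.00


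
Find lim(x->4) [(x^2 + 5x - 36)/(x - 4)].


Direct substitution gives 0/0, so we factor the numerator.
Factor: (x^2 + 5x - 36) = (x - 4)(x + 9)
Cancel the common factor (x - 4):
(x^2 + 5x - 36)/(x - 4) = (x + 9)
Now substitute x = 4:
= (4) - (-9) = 13

13


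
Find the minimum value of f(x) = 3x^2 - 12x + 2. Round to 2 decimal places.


For a quadratic f(x) = ax^2 + bx + c with a > 0, the minimum is at the vertex.
Vertex x-coordinate: x = -b/(2a)
x = -(-12) / (2 * 3)
x = 12/6 = 2
Substitute back to find the minimum value:
f(2) = 3 * 2^2 - 12 * 2 + 2
= 12 - 24 + 2
= -10 = -10.00

-10.00
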